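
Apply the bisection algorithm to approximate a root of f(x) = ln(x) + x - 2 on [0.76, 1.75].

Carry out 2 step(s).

f(x) = ln(x) + x - 2
Initial interval: [0.76, 1.75]

Iteration 1:
  c_1 = (0.760000 + 1.750000)/2 = 1.255000
  f(c_1) = f(1.255000) = -0.517864
  f(a) × f(c) ≥ 0, new interval: [1.255000, 1.750000]
Iteration 2:
  c_2 = (1.255000 + 1.750000)/2 = 1.502500
  f(c_2) = f(1.502500) = -0.090370
  f(a) × f(c) ≥ 0, new interval: [1.502500, 1.750000]

After 2 iteration(s), the approximation is c_2 = 1.502500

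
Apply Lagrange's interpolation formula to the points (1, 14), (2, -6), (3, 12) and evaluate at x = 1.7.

Lagrange interpolation formula:
P(x) = Σ yᵢ × Lᵢ(x)
where Lᵢ(x) = Π_{j≠i} (x - xⱼ)/(xᵢ - xⱼ)

L_0(1.7) = (1.7 - 2)/(1 - 2) × (1.7 - 3)/(1 - 3) = 0.195000
L_1(1.7) = (1.7 - 1)/(2 - 1) × (1.7 - 3)/(2 - 3) = 0.910000
L_2(1.7) = (1.7 - 1)/(3 - 1) × (1.7 - 2)/(3 - 2) = -0.105000

P(1.7) = 14×L_0(1.7) + (-6)×L_1(1.7) + 12×L_2(1.7)
P(1.7) = -3.990000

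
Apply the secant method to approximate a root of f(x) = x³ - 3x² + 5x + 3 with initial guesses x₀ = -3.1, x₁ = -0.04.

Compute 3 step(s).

f(x) = x³ - 3x² + 5x + 3
x₀ = -3.1, x₁ = -0.04

Secant formula: x_{n+1} = x_n - f(x_n)(x_n - x_{n-1})/(f(x_n) - f(x_{n-1}))

Iteration 1:
  f(-3.100000) = -71.121000
  f(-0.040000) = 2.795136
  x_2 = -0.040000 - 2.795136×(-0.040000 - (-3.100000))/(2.795136 - (-71.121000))
       = -0.155714
Iteration 2:
  f(-0.040000) = 2.795136
  f(-0.155714) = 2.144915
  x_3 = -0.155714 - 2.144915×(-0.155714 - (-0.040000))/(2.144915 - 2.795136)
       = -0.537424
Iteration 3:
  f(-0.155714) = 2.144915
  f(-0.537424) = -0.708819
  x_4 = -0.537424 - (-0.708819)×(-0.537424 - (-0.155714))/(-0.708819 - 2.144915)
       = -0.442614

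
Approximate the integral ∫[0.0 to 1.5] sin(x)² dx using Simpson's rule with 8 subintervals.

f(x) = sin(x)²
a = 0.0, b = 1.5, n = 8
h = (b - a)/n = 0.187500

Simpson's rule: (h/3)[f(x₀) + 4f(x₁) + 2f(x₂) + ... + f(xₙ)]

x_0 = 0.0000, f(x_0) = 0.000000, coefficient = 1
x_1 = 0.1875, f(x_1) = 0.034746, coefficient = 4
x_2 = 0.3750, f(x_2) = 0.134156, coefficient = 2
x_3 = 0.5625, f(x_3) = 0.284412, coefficient = 4
x_4 = 0.7500, f(x_4) = 0.464631, coefficient = 2
x_5 = 0.9375, f(x_5) = 0.649767, coefficient = 4
x_6 = 1.1250, f(x_6) = 0.814087, coefficient = 2
x_7 = 1.3125, f(x_7) = 0.934754, coefficient = 4
x_8 = 1.5000, f(x_8) = 0.994996, coefficient = 1

I ≈ (0.187500/3) × 11.435457 = 0.714716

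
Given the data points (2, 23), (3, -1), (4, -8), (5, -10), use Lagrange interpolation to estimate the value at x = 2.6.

Lagrange interpolation formula:
P(x) = Σ yᵢ × Lᵢ(x)
where Lᵢ(x) = Π_{j≠i} (x - xⱼ)/(xᵢ - xⱼ)

L_0(2.6) = (2.6 - 3)/(2 - 3) × (2.6 - 4)/(2 - 4) × (2.6 - 5)/(2 - 5) = 0.224000
L_1(2.6) = (2.6 - 2)/(3 - 2) × (2.6 - 4)/(3 - 4) × (2.6 - 5)/(3 - 5) = 1.008000
L_2(2.6) = (2.6 - 2)/(4 - 2) × (2.6 - 3)/(4 - 3) × (2.6 - 5)/(4 - 5) = -0.288000
L_3(2.6) = (2.6 - 2)/(5 - 2) × (2.6 - 3)/(5 - 3) × (2.6 - 4)/(5 - 4) = 0.056000

P(2.6) = 23×L_0(2.6) + (-1)×L_1(2.6) + (-8)×L_2(2.6) + (-10)×L_3(2.6)
P(2.6) = 5.888000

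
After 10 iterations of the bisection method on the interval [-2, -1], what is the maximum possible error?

Bisection error bound: |error| ≤ (b-a)/2^n
|error| ≤ (-1 - (-2))/2^10 = 1/2^10
|error| ≤ 0.0009765625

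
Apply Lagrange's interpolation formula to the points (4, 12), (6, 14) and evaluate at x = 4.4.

Lagrange interpolation formula:
P(x) = Σ yᵢ × Lᵢ(x)
where Lᵢ(x) = Π_{j≠i} (x - xⱼ)/(xᵢ - xⱼ)

L_0(4.4) = (4.4 - 6)/(4 - 6) = 0.800000
L_1(4.4) = (4.4 - 4)/(6 - 4) = 0.200000

P(4.4) = 12×L_0(4.4) + 14×L_1(4.4)
P(4.4) = 12.400000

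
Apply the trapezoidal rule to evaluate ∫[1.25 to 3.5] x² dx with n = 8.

f(x) = x²
a = 1.25, b = 3.5, n = 8
h = (b - a)/n = 0.281250

Trapezoidal rule: (h/2)[f(x₀) + 2f(x₁) + 2f(x₂) + ... + f(xₙ)]

x_0 = 1.2500, f(x_0) = 1.562500, coefficient = 1
x_1 = 1.5312, f(x_1) = 2.344727, coefficient = 2
x_2 = 1.8125, f(x_2) = 3.285156, coefficient = 2
x_3 = 2.0938, f(x_3) = 4.383789, coefficient = 2
x_4 = 2.3750, f(x_4) = 5.640625, coefficient = 2
x_5 = 2.6562, f(x_5) = 7.055664, coefficient = 2
x_6 = 2.9375, f(x_6) = 8.628906, coefficient = 2
x_7 = 3.2188, f(x_7) = 10.360352, coefficient = 2
x_8 = 3.5000, f(x_8) = 12.250000, coefficient = 1

I ≈ (0.281250/2) × 97.210938 = 13.670288
Exact value: 13.640625
Error: 0.029663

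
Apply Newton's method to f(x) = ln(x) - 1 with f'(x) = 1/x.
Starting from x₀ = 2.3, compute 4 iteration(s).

f(x) = ln(x) - 1
f'(x) = 1/x
x₀ = 2.3

Newton-Raphson formula: x_{n+1} = x_n - f(x_n)/f'(x_n)

Iteration 1:
  f(2.300000) = -0.167091
  f'(2.300000) = 0.434783
  x_1 = 2.300000 - (-0.167091)/0.434783 = 2.684309
Iteration 2:
  f(2.684309) = -0.012577
  f'(2.684309) = 0.372535
  x_2 = 2.684309 - (-0.012577)/0.372535 = 2.718069
Iteration 3:
  f(2.718069) = -0.000078
  f'(2.718069) = 0.367908
  x_3 = 2.718069 - (-0.000078)/0.367908 = 2.718282
Iteration 4:
  f(2.718282) = 0.000000
  f'(2.718282) = 0.367879
  x_4 = 2.718282 - 0.000000/0.367879 = 2.718282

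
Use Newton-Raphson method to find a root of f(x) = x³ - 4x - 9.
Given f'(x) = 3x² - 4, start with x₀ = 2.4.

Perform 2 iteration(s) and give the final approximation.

f(x) = x³ - 4x - 9
f'(x) = 3x² - 4
x₀ = 2.4

Newton-Raphson formula: x_{n+1} = x_n - f(x_n)/f'(x_n)

Iteration 1:
  f(2.400000) = -4.776000
  f'(2.400000) = 13.280000
  x_1 = 2.400000 - (-4.776000)/13.280000 = 2.759639
Iteration 2:
  f(2.759639) = 0.977763
  f'(2.759639) = 18.846815
  x_2 = 2.759639 - 0.977763/18.846815 = 2.707759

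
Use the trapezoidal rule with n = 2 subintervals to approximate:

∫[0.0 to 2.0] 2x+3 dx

f(x) = 2x+3
a = 0.0, b = 2.0, n = 2
h = (b - a)/n = 1.000000

Trapezoidal rule: (h/2)[f(x₀) + 2f(x₁) + 2f(x₂) + ... + f(xₙ)]

x_0 = 0.0000, f(x_0) = 3.000000, coefficient = 1
x_1 = 1.0000, f(x_1) = 5.000000, coefficient = 2
x_2 = 2.0000, f(x_2) = 7.000000, coefficient = 1

I ≈ (1.000000/2) × 20.000000 = 10.000000
Exact value: 10.000000
Error: 0.000000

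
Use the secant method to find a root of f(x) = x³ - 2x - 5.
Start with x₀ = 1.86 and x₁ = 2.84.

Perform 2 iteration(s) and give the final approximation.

f(x) = x³ - 2x - 5
x₀ = 1.86, x₁ = 2.84

Secant formula: x_{n+1} = x_n - f(x_n)(x_n - x_{n-1})/(f(x_n) - f(x_{n-1}))

Iteration 1:
  f(1.860000) = -2.285144
  f(2.840000) = 12.226304
  x_2 = 2.840000 - 12.226304×(2.840000 - 1.860000)/(12.226304 - (-2.285144))
       = 2.014322
Iteration 2:
  f(2.840000) = 12.226304
  f(2.014322) = -0.855543
  x_3 = 2.014322 - (-0.855543)×(2.014322 - 2.840000)/(-0.855543 - 12.226304)
       = 2.068321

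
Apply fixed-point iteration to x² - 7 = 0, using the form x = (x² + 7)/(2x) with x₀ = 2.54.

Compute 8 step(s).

Equation: x² - 7 = 0
Fixed-point form: x = (x² + 7)/(2x)
x₀ = 2.54

x_1 = g(2.540000) = 2.647953
x_2 = g(2.647953) = 2.645752
x_3 = g(2.645752) = 2.645751
x_4 = g(2.645751) = 2.645751
x_5 = g(2.645751) = 2.645751
x_6 = g(2.645751) = 2.645751
x_7 = g(2.645751) = 2.645751
x_8 = g(2.645751) = 2.645751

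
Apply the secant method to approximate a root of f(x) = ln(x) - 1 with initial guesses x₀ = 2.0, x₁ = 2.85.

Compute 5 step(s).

f(x) = ln(x) - 1
x₀ = 2.0, x₁ = 2.85

Secant formula: x_{n+1} = x_n - f(x_n)(x_n - x_{n-1})/(f(x_n) - f(x_{n-1}))

Iteration 1:
  f(2.000000) = -0.306853
  f(2.850000) = 0.047319
  x_2 = 2.850000 - 0.047319×(2.850000 - 2.000000)/(0.047319 - (-0.306853))
       = 2.736436
Iteration 2:
  f(2.850000) = 0.047319
  f(2.736436) = 0.006656
  x_3 = 2.736436 - 0.006656×(2.736436 - 2.850000)/(0.006656 - 0.047319)
       = 2.717846
Iteration 3:
  f(2.736436) = 0.006656
  f(2.717846) = -0.000160
  x_4 = 2.717846 - (-0.000160)×(2.717846 - 2.736436)/(-0.000160 - 0.006656)
       = 2.718283
Iteration 4:
  f(2.717846) = -0.000160
  f(2.718283) = 0.000001
  x_5 = 2.718283 - 0.000001×(2.718283 - 2.717846)/(0.000001 - (-0.000160))
       = 2.718282
Iteration 5:
  f(2.718283) = 0.000001
  f(2.718282) = 0.000000
  x_6 = 2.718282 - 0.000000×(2.718282 - 2.718283)/(0.000000 - 0.000001)
       = 2.718282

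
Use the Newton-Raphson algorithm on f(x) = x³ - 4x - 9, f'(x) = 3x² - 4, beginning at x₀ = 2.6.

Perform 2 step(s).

f(x) = x³ - 4x - 9
f'(x) = 3x² - 4
x₀ = 2.6

Newton-Raphson formula: x_{n+1} = x_n - f(x_n)/f'(x_n)

Iteration 1:
  f(2.600000) = -1.824000
  f'(2.600000) = 16.280000
  x_1 = 2.600000 - (-1.824000)/16.280000 = 2.712039
Iteration 2:
  f(2.712039) = 0.099318
  f'(2.712039) = 18.065472
  x_2 = 2.712039 - 0.099318/18.065472 = 2.706542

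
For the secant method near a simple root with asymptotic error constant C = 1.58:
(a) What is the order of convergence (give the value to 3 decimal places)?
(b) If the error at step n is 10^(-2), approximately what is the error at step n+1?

(a) Secant method has superlinear convergence with order φ = (1+√5)/2 ≈ 1.618.
    This means |e_{n+1}| ≈ C|e_n|^1.618.

(b) With |e_n| = 10^(-2) and C = 1.58:
    |e_{n+1}| ≈ 1.58 × (10^(-2))^1.618 = 1.58 × 10^(-3.24)

(a) ≈ 1.618 (golden ratio); (b) |e_{n+1}| ≈ 9.175e-04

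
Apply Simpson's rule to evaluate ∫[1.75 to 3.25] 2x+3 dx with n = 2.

f(x) = 2x+3
a = 1.75, b = 3.25, n = 2
h = (b - a)/n = 0.750000

Simpson's rule: (h/3)[f(x₀) + 4f(x₁) + 2f(x₂) + ... + f(xₙ)]

x_0 = 1.7500, f(x_0) = 6.500000, coefficient = 1
x_1 = 2.5000, f(x_1) = 8.000000, coefficient = 4
x_2 = 3.2500, f(x_2) = 9.500000, coefficient = 1

I ≈ (0.750000/3) × 48.000000 = 12.000000
Exact value: 12.000000
Error: 0.000000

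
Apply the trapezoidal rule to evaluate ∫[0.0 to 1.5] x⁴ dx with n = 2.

f(x) = x⁴
a = 0.0, b = 1.5, n = 2
h = (b - a)/n = 0.750000

Trapezoidal rule: (h/2)[f(x₀) + 2f(x₁) + 2f(x₂) + ... + f(xₙ)]

x_0 = 0.0000, f(x_0) = 0.000000, coefficient = 1
x_1 = 0.7500, f(x_1) = 0.316406, coefficient = 2
x_2 = 1.5000, f(x_2) = 5.062500, coefficient = 1

I ≈ (0.750000/2) × 5.695312 = 2.135742
Exact value: 1.518750
Error: 0.616992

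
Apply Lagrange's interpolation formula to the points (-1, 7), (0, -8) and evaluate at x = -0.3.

Lagrange interpolation formula:
P(x) = Σ yᵢ × Lᵢ(x)
where Lᵢ(x) = Π_{j≠i} (x - xⱼ)/(xᵢ - xⱼ)

L_0(-0.3) = (-0.3 - 0)/(-1 - 0) = 0.300000
L_1(-0.3) = (-0.3 - (-1))/(0 - (-1)) = 0.700000

P(-0.3) = 7×L_0(-0.3) + (-8)×L_1(-0.3)
P(-0.3) = -3.500000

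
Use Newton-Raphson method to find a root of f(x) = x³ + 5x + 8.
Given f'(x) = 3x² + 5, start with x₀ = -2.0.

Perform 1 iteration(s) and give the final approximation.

f(x) = x³ + 5x + 8
f'(x) = 3x² + 5
x₀ = -2.0

Newton-Raphson formula: x_{n+1} = x_n - f(x_n)/f'(x_n)

Iteration 1:
  f(-2.000000) = -10.000000
  f'(-2.000000) = 17.000000
  x_1 = -2.000000 - (-10.000000)/17.000000 = -1.411765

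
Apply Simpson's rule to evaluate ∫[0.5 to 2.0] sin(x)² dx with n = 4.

f(x) = sin(x)²
a = 0.5, b = 2.0, n = 4
h = (b - a)/n = 0.375000

Simpson's rule: (h/3)[f(x₀) + 4f(x₁) + 2f(x₂) + ... + f(xₙ)]

x_0 = 0.5000, f(x_0) = 0.229849, coefficient = 1
x_1 = 0.8750, f(x_1) = 0.589123, coefficient = 4
x_2 = 1.2500, f(x_2) = 0.900572, coefficient = 2
x_3 = 1.6250, f(x_3) = 0.997065, coefficient = 4
x_4 = 2.0000, f(x_4) = 0.826822, coefficient = 1

I ≈ (0.375000/3) × 9.202566 = 1.150321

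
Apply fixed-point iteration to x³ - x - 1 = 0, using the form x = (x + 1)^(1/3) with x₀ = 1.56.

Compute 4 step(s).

Equation: x³ - x - 1 = 0
Fixed-point form: x = (x + 1)^(1/3)
x₀ = 1.56

x_1 = g(1.560000) = 1.367981
x_2 = g(1.367981) = 1.332885
x_3 = g(1.332885) = 1.326267
x_4 = g(1.326267) = 1.325012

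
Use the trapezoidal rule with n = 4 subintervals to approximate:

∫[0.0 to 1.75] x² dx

f(x) = x²
a = 0.0, b = 1.75, n = 4
h = (b - a)/n = 0.437500

Trapezoidal rule: (h/2)[f(x₀) + 2f(x₁) + 2f(x₂) + ... + f(xₙ)]

x_0 = 0.0000, f(x_0) = 0.000000, coefficient = 1
x_1 = 0.4375, f(x_1) = 0.191406, coefficient = 2
x_2 = 0.8750, f(x_2) = 0.765625, coefficient = 2
x_3 = 1.3125, f(x_3) = 1.722656, coefficient = 2
x_4 = 1.7500, f(x_4) = 3.062500, coefficient = 1

I ≈ (0.437500/2) × 8.421875 = 1.842285
Exact value: 1.786458
Error: 0.055827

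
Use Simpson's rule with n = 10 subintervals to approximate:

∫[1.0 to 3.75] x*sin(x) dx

f(x) = x*sin(x)
a = 1.0, b = 3.75, n = 10
h = (b - a)/n = 0.275000

Simpson's rule: (h/3)[f(x₀) + 4f(x₁) + 2f(x₂) + ... + f(xₙ)]

x_0 = 1.0000, f(x_0) = 0.841471, coefficient = 1
x_1 = 1.2750, f(x_1) = 1.219627, coefficient = 4
x_2 = 1.5500, f(x_2) = 1.549665, coefficient = 2
x_3 = 1.8250, f(x_3) = 1.766352, coefficient = 4
x_4 = 2.1000, f(x_4) = 1.812740, coefficient = 2
x_5 = 2.3750, f(x_5) = 1.647502, coefficient = 4
x_6 = 2.6500, f(x_6) = 1.250881, coefficient = 2
x_7 = 2.9250, f(x_7) = 0.628592, coefficient = 4
x_8 = 3.2000, f(x_8) = -0.186797, coefficient = 2
x_9 = 3.4750, f(x_9) = -1.137245, coefficient = 4
x_10 = 3.7500, f(x_10) = -2.143355, coefficient = 1

I ≈ (0.275000/3) × 24.050403 = 2.204620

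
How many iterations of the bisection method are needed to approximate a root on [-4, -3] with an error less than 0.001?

We need (b-a)/2^n ≤ 0.001
(-3 - (-4))/2^n ≤ 0.001
1/2^n ≤ 0.001
2^n ≥ 1000
n ≥ log₂(1000) = 9.97
n ≥ 10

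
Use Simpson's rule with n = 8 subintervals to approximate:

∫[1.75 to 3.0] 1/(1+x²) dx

f(x) = 1/(1+x²)
a = 1.75, b = 3.0, n = 8
h = (b - a)/n = 0.156250

Simpson's rule: (h/3)[f(x₀) + 4f(x₁) + 2f(x₂) + ... + f(xₙ)]

x_0 = 1.7500, f(x_0) = 0.246154, coefficient = 1
x_1 = 1.9062, f(x_1) = 0.215806, coefficient = 4
x_2 = 2.0625, f(x_2) = 0.190335, coefficient = 2
x_3 = 2.2188, f(x_3) = 0.168838, coefficient = 4
x_4 = 2.3750, f(x_4) = 0.150588, coefficient = 2
x_5 = 2.5312, f(x_5) = 0.135003, coefficient = 4
x_6 = 2.6875, f(x_6) = 0.121615, coefficient = 2
x_7 = 2.8438, f(x_7) = 0.110048, coefficient = 4
x_8 = 3.0000, f(x_8) = 0.100000, coefficient = 1

I ≈ (0.156250/3) × 3.790011 = 0.197396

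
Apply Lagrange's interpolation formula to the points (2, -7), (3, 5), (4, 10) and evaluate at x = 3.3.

Lagrange interpolation formula:
P(x) = Σ yᵢ × Lᵢ(x)
where Lᵢ(x) = Π_{j≠i} (x - xⱼ)/(xᵢ - xⱼ)

L_0(3.3) = (3.3 - 3)/(2 - 3) × (3.3 - 4)/(2 - 4) = -0.105000
L_1(3.3) = (3.3 - 2)/(3 - 2) × (3.3 - 4)/(3 - 4) = 0.910000
L_2(3.3) = (3.3 - 2)/(4 - 2) × (3.3 - 3)/(4 - 3) = 0.195000

P(3.3) = (-7)×L_0(3.3) + 5×L_1(3.3) + 10×L_2(3.3)
P(3.3) = 7.235000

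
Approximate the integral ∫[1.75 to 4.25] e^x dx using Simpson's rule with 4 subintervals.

f(x) = e^x
a = 1.75, b = 4.25, n = 4
h = (b - a)/n = 0.625000

Simpson's rule: (h/3)[f(x₀) + 4f(x₁) + 2f(x₂) + ... + f(xₙ)]

x_0 = 1.7500, f(x_0) = 5.754603, coefficient = 1
x_1 = 2.3750, f(x_1) = 10.751013, coefficient = 4
x_2 = 3.0000, f(x_2) = 20.085537, coefficient = 2
x_3 = 3.6250, f(x_3) = 37.524723, coefficient = 4
x_4 = 4.2500, f(x_4) = 70.105412, coefficient = 1

I ≈ (0.625000/3) × 309.134034 = 64.402924
Exact value: 64.350810
Error: 0.052114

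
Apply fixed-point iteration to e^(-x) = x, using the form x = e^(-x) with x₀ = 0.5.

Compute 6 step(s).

Equation: e^(-x) = x
Fixed-point form: x = e^(-x)
x₀ = 0.5

x_1 = g(0.500000) = 0.606531
x_2 = g(0.606531) = 0.545239
x_3 = g(0.545239) = 0.579703
x_4 = g(0.579703) = 0.560065
x_5 = g(0.560065) = 0.571172
x_6 = g(0.571172) = 0.564863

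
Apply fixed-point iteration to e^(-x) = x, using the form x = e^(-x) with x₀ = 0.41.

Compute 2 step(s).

Equation: e^(-x) = x
Fixed-point form: x = e^(-x)
x₀ = 0.41

x_1 = g(0.410000) = 0.663650
x_2 = g(0.663650) = 0.514968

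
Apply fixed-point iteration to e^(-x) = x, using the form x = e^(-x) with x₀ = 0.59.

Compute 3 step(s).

Equation: e^(-x) = x
Fixed-point form: x = e^(-x)
x₀ = 0.59

x_1 = g(0.590000) = 0.554327
x_2 = g(0.554327) = 0.574459
x_3 = g(0.574459) = 0.563010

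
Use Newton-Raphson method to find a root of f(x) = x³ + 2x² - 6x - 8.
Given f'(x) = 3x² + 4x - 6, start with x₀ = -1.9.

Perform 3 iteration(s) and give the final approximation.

f(x) = x³ + 2x² - 6x - 8
f'(x) = 3x² + 4x - 6
x₀ = -1.9

Newton-Raphson formula: x_{n+1} = x_n - f(x_n)/f'(x_n)

Iteration 1:
  f(-1.900000) = 3.761000
  f'(-1.900000) = -2.770000
  x_1 = -1.900000 - 3.761000/(-2.770000) = -0.542238
Iteration 2:
  f(-0.542238) = -4.317956
  f'(-0.542238) = -7.286886
  x_2 = -0.542238 - (-4.317956)/(-7.286886) = -1.134804
Iteration 3:
  f(-1.134804) = -0.076997
  f'(-1.134804) = -6.675877
  x_3 = -1.134804 - (-0.076997)/(-6.675877) = -1.146337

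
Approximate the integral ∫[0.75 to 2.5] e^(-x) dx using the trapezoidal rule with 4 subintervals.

f(x) = e^(-x)
a = 0.75, b = 2.5, n = 4
h = (b - a)/n = 0.437500

Trapezoidal rule: (h/2)[f(x₀) + 2f(x₁) + 2f(x₂) + ... + f(xₙ)]

x_0 = 0.7500, f(x_0) = 0.472367, coefficient = 1
x_1 = 1.1875, f(x_1) = 0.304983, coefficient = 2
x_2 = 1.6250, f(x_2) = 0.196912, coefficient = 2
x_3 = 2.0625, f(x_3) = 0.127136, coefficient = 2
x_4 = 2.5000, f(x_4) = 0.082085, coefficient = 1

I ≈ (0.437500/2) × 1.812512 = 0.396487
Exact value: 0.390282
Error: 0.006205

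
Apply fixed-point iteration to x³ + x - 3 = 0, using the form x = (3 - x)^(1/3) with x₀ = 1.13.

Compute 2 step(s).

Equation: x³ + x - 3 = 0
Fixed-point form: x = (3 - x)^(1/3)
x₀ = 1.13

x_1 = g(1.130000) = 1.232009
x_2 = g(1.232009) = 1.209187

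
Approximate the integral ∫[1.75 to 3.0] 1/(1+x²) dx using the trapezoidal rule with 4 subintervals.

f(x) = 1/(1+x²)
a = 1.75, b = 3.0, n = 4
h = (b - a)/n = 0.312500

Trapezoidal rule: (h/2)[f(x₀) + 2f(x₁) + 2f(x₂) + ... + f(xₙ)]

x_0 = 1.7500, f(x_0) = 0.246154, coefficient = 1
x_1 = 2.0625, f(x_1) = 0.190335, coefficient = 2
x_2 = 2.3750, f(x_2) = 0.150588, coefficient = 2
x_3 = 2.6875, f(x_3) = 0.121615, coefficient = 2
x_4 = 3.0000, f(x_4) = 0.100000, coefficient = 1

I ≈ (0.312500/2) × 1.271230 = 0.198630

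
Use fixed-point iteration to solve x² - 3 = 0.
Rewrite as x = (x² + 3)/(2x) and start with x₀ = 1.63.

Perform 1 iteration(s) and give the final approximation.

Equation: x² - 3 = 0
Fixed-point form: x = (x² + 3)/(2x)
x₀ = 1.63

x_1 = g(1.630000) = 1.735245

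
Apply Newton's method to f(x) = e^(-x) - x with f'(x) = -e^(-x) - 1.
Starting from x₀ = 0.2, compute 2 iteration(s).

f(x) = e^(-x) - x
f'(x) = -e^(-x) - 1
x₀ = 0.2

Newton-Raphson formula: x_{n+1} = x_n - f(x_n)/f'(x_n)

Iteration 1:
  f(0.200000) = 0.618731
  f'(0.200000) = -1.818731
  x_1 = 0.200000 - 0.618731/(-1.818731) = 0.540199
Iteration 2:
  f(0.540199) = 0.042433
  f'(0.540199) = -1.582632
  x_2 = 0.540199 - 0.042433/(-1.582632) = 0.567011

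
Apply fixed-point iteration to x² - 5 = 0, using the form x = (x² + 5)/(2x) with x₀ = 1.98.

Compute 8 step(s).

Equation: x² - 5 = 0
Fixed-point form: x = (x² + 5)/(2x)
x₀ = 1.98

x_1 = g(1.980000) = 2.252626
x_2 = g(2.252626) = 2.236129
x_3 = g(2.236129) = 2.236068
x_4 = g(2.236068) = 2.236068
x_5 = g(2.236068) = 2.236068
x_6 = g(2.236068) = 2.236068
x_7 = g(2.236068) = 2.236068
x_8 = g(2.236068) = 2.236068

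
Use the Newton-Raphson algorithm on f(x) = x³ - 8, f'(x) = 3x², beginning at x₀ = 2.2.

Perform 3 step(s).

f(x) = x³ - 8
f'(x) = 3x²
x₀ = 2.2

Newton-Raphson formula: x_{n+1} = x_n - f(x_n)/f'(x_n)

Iteration 1:
  f(2.200000) = 2.648000
  f'(2.200000) = 14.520000
  x_1 = 2.200000 - 2.648000/14.520000 = 2.017631
Iteration 2:
  f(2.017631) = 0.213441
  f'(2.017631) = 12.212503
  x_2 = 2.017631 - 0.213441/12.212503 = 2.000154
Iteration 3:
  f(2.000154) = 0.001844
  f'(2.000154) = 12.001843
  x_3 = 2.000154 - 0.001844/12.001843 = 2.000000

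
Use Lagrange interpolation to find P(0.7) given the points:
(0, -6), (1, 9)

Lagrange interpolation formula:
P(x) = Σ yᵢ × Lᵢ(x)
where Lᵢ(x) = Π_{j≠i} (x - xⱼ)/(xᵢ - xⱼ)

L_0(0.7) = (0.7 - 1)/(0 - 1) = 0.300000
L_1(0.7) = (0.7 - 0)/(1 - 0) = 0.700000

P(0.7) = (-6)×L_0(0.7) + 9×L_1(0.7)
P(0.7) = 4.500000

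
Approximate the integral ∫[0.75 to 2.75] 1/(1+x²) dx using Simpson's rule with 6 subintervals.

f(x) = 1/(1+x²)
a = 0.75, b = 2.75, n = 6
h = (b - a)/n = 0.333333

Simpson's rule: (h/3)[f(x₀) + 4f(x₁) + 2f(x₂) + ... + f(xₙ)]

x_0 = 0.7500, f(x_0) = 0.640000, coefficient = 1
x_1 = 1.0833, f(x_1) = 0.460064, coefficient = 4
x_2 = 1.4167, f(x_2) = 0.332564, coefficient = 2
x_3 = 1.7500, f(x_3) = 0.246154, coefficient = 4
x_4 = 2.0833, f(x_4) = 0.187256, coefficient = 2
x_5 = 2.4167, f(x_5) = 0.146193, coefficient = 4
x_6 = 2.7500, f(x_6) = 0.116788, coefficient = 1

I ≈ (0.333333/3) × 5.206070 = 0.578452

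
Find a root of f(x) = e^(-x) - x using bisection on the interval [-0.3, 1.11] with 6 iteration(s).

f(x) = e^(-x) - x
Initial interval: [-0.3, 1.11]

Iteration 1:
  c_1 = (-0.300000 + 1.110000)/2 = 0.405000
  f(c_1) = f(0.405000) = 0.261977
  f(a) × f(c) ≥ 0, new interval: [0.405000, 1.110000]
Iteration 2:
  c_2 = (0.405000 + 1.110000)/2 = 0.757500
  f(c_2) = f(0.757500) = -0.288663
  f(a) × f(c) < 0, new interval: [0.405000, 0.757500]
Iteration 3:
  c_3 = (0.405000 + 0.757500)/2 = 0.581250
  f(c_3) = f(0.581250) = -0.022051
  f(a) × f(c) < 0, new interval: [0.405000, 0.581250]
Iteration 4:
  c_4 = (0.405000 + 0.581250)/2 = 0.493125
  f(c_4) = f(0.493125) = 0.117590
  f(a) × f(c) ≥ 0, new interval: [0.493125, 0.581250]
Iteration 5:
  c_5 = (0.493125 + 0.581250)/2 = 0.537188
  f(c_5) = f(0.537188) = 0.047202
  f(a) × f(c) ≥ 0, new interval: [0.537188, 0.581250]
Iteration 6:
  c_6 = (0.537188 + 0.581250)/2 = 0.559219
  f(c_6) = f(0.559219) = 0.012437
  f(a) × f(c) ≥ 0, new interval: [0.559219, 0.581250]

After 6 iteration(s), the approximation is c_6 = 0.559219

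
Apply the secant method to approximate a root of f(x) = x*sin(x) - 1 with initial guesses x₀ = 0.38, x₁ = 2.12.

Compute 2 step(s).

f(x) = x*sin(x) - 1
x₀ = 0.38, x₁ = 2.12

Secant formula: x_{n+1} = x_n - f(x_n)(x_n - x_{n-1})/(f(x_n) - f(x_{n-1}))

Iteration 1:
  f(0.380000) = -0.859050
  f(2.120000) = 0.808234
  x_2 = 2.120000 - 0.808234×(2.120000 - 0.380000)/(0.808234 - (-0.859050))
       = 1.276516
Iteration 2:
  f(2.120000) = 0.808234
  f(1.276516) = 0.221640
  x_3 = 1.276516 - 0.221640×(1.276516 - 2.120000)/(0.221640 - 0.808234)
       = 0.957812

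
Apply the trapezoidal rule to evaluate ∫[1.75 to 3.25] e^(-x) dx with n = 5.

f(x) = e^(-x)
a = 1.75, b = 3.25, n = 5
h = (b - a)/n = 0.300000

Trapezoidal rule: (h/2)[f(x₀) + 2f(x₁) + 2f(x₂) + ... + f(xₙ)]

x_0 = 1.7500, f(x_0) = 0.173774, coefficient = 1
x_1 = 2.0500, f(x_1) = 0.128735, coefficient = 2
x_2 = 2.3500, f(x_2) = 0.095369, coefficient = 2
x_3 = 2.6500, f(x_3) = 0.070651, coefficient = 2
x_4 = 2.9500, f(x_4) = 0.052340, coefficient = 2
x_5 = 3.2500, f(x_5) = 0.038774, coefficient = 1

I ≈ (0.300000/2) × 0.906738 = 0.136011
Exact value: 0.135000
Error: 0.001011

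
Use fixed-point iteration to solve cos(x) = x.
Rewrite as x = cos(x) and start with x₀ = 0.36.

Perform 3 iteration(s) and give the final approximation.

Equation: cos(x) = x
Fixed-point form: x = cos(x)
x₀ = 0.36

x_1 = g(0.360000) = 0.935897
x_2 = g(0.935897) = 0.593097
x_3 = g(0.593097) = 0.829214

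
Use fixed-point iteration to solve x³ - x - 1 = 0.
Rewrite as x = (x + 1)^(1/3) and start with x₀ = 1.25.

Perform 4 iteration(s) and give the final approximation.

Equation: x³ - x - 1 = 0
Fixed-point form: x = (x + 1)^(1/3)
x₀ = 1.25

x_1 = g(1.250000) = 1.310371
x_2 = g(1.310371) = 1.321987
x_3 = g(1.321987) = 1.324199
x_4 = g(1.324199) = 1.324619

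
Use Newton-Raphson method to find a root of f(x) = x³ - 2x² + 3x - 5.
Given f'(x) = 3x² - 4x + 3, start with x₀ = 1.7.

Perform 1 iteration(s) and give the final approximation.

f(x) = x³ - 2x² + 3x - 5
f'(x) = 3x² - 4x + 3
x₀ = 1.7

Newton-Raphson formula: x_{n+1} = x_n - f(x_n)/f'(x_n)

Iteration 1:
  f(1.700000) = -0.767000
  f'(1.700000) = 4.870000
  x_1 = 1.700000 - (-0.767000)/4.870000 = 1.857495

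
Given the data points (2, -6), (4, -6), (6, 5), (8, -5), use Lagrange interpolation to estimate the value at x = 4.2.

Lagrange interpolation formula:
P(x) = Σ yᵢ × Lᵢ(x)
where Lᵢ(x) = Π_{j≠i} (x - xⱼ)/(xᵢ - xⱼ)

L_0(4.2) = (4.2 - 4)/(2 - 4) × (4.2 - 6)/(2 - 6) × (4.2 - 8)/(2 - 8) = -0.028500
L_1(4.2) = (4.2 - 2)/(4 - 2) × (4.2 - 6)/(4 - 6) × (4.2 - 8)/(4 - 8) = 0.940500
L_2(4.2) = (4.2 - 2)/(6 - 2) × (4.2 - 4)/(6 - 4) × (4.2 - 8)/(6 - 8) = 0.104500
L_3(4.2) = (4.2 - 2)/(8 - 2) × (4.2 - 4)/(8 - 4) × (4.2 - 6)/(8 - 6) = -0.016500

P(4.2) = (-6)×L_0(4.2) + (-6)×L_1(4.2) + 5×L_2(4.2) + (-5)×L_3(4.2)
P(4.2) = -4.867000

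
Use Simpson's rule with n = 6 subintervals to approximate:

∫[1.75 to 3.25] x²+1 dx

f(x) = x²+1
a = 1.75, b = 3.25, n = 6
h = (b - a)/n = 0.250000

Simpson's rule: (h/3)[f(x₀) + 4f(x₁) + 2f(x₂) + ... + f(xₙ)]

x_0 = 1.7500, f(x_0) = 4.062500, coefficient = 1
x_1 = 2.0000, f(x_1) = 5.000000, coefficient = 4
x_2 = 2.2500, f(x_2) = 6.062500, coefficient = 2
x_3 = 2.5000, f(x_3) = 7.250000, coefficient = 4
x_4 = 2.7500, f(x_4) = 8.562500, coefficient = 2
x_5 = 3.0000, f(x_5) = 10.000000, coefficient = 4
x_6 = 3.2500, f(x_6) = 11.562500, coefficient = 1

I ≈ (0.250000/3) × 133.875000 = 11.156250
Exact value: 11.156250
Error: 0.000000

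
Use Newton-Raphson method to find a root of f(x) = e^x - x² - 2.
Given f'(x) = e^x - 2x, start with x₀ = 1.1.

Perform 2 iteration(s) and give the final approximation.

f(x) = e^x - x² - 2
f'(x) = e^x - 2x
x₀ = 1.1

Newton-Raphson formula: x_{n+1} = x_n - f(x_n)/f'(x_n)

Iteration 1:
  f(1.100000) = -0.205834
  f'(1.100000) = 0.804166
  x_1 = 1.100000 - (-0.205834)/0.804166 = 1.355960
Iteration 2:
  f(1.355960) = 0.041856
  f'(1.355960) = 1.168564
  x_2 = 1.355960 - 0.041856/1.168564 = 1.320141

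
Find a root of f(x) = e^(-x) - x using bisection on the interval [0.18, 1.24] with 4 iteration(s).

f(x) = e^(-x) - x
Initial interval: [0.18, 1.24]

Iteration 1:
  c_1 = (0.180000 + 1.240000)/2 = 0.710000
  f(c_1) = f(0.710000) = -0.218356
  f(a) × f(c) < 0, new interval: [0.180000, 0.710000]
Iteration 2:
  c_2 = (0.180000 + 0.710000)/2 = 0.445000
  f(c_2) = f(0.445000) = 0.195824
  f(a) × f(c) ≥ 0, new interval: [0.445000, 0.710000]
Iteration 3:
  c_3 = (0.445000 + 0.710000)/2 = 0.577500
  f(c_3) = f(0.577500) = -0.016200
  f(a) × f(c) < 0, new interval: [0.445000, 0.577500]
Iteration 4:
  c_4 = (0.445000 + 0.577500)/2 = 0.511250
  f(c_4) = f(0.511250) = 0.088495
  f(a) × f(c) ≥ 0, new interval: [0.511250, 0.577500]

After 4 iteration(s), the approximation is c_4 = 0.511250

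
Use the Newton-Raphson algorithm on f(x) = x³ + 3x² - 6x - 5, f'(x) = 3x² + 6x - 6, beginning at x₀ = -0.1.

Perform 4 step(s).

f(x) = x³ + 3x² - 6x - 5
f'(x) = 3x² + 6x - 6
x₀ = -0.1

Newton-Raphson formula: x_{n+1} = x_n - f(x_n)/f'(x_n)

Iteration 1:
  f(-0.100000) = -4.371000
  f'(-0.100000) = -6.570000
  x_1 = -0.100000 - (-4.371000)/(-6.570000) = -0.765297
Iteration 2:
  f(-0.765297) = 0.900600
  f'(-0.765297) = -8.834743
  x_2 = -0.765297 - 0.900600/(-8.834743) = -0.663358
Iteration 3:
  f(-0.663358) = 0.008376
  f'(-0.663358) = -8.660017
  x_3 = -0.663358 - 0.008376/(-8.660017) = -0.662391
Iteration 4:
  f(-0.662391) = 0.000001
  f'(-0.662391) = -8.658061
  x_4 = -0.662391 - 0.000001/(-8.658061) = -0.662391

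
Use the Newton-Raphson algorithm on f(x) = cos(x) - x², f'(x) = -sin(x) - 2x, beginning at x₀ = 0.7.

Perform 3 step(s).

f(x) = cos(x) - x²
f'(x) = -sin(x) - 2x
x₀ = 0.7

Newton-Raphson formula: x_{n+1} = x_n - f(x_n)/f'(x_n)

Iteration 1:
  f(0.700000) = 0.274842
  f'(0.700000) = -2.044218
  x_1 = 0.700000 - 0.274842/(-2.044218) = 0.834449
Iteration 2:
  f(0.834449) = -0.024718
  f'(0.834449) = -2.409823
  x_2 = 0.834449 - (-0.024718)/(-2.409823) = 0.824191
Iteration 3:
  f(0.824191) = -0.000141
  f'(0.824191) = -2.382382
  x_3 = 0.824191 - (-0.000141)/(-2.382382) = 0.824132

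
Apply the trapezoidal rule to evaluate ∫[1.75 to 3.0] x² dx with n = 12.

f(x) = x²
a = 1.75, b = 3.0, n = 12
h = (b - a)/n = 0.104167

Trapezoidal rule: (h/2)[f(x₀) + 2f(x₁) + 2f(x₂) + ... + f(xₙ)]

x_0 = 1.7500, f(x_0) = 3.062500, coefficient = 1
x_1 = 1.8542, f(x_1) = 3.437934, coefficient = 2
x_2 = 1.9583, f(x_2) = 3.835069, coefficient = 2
x_3 = 2.0625, f(x_3) = 4.253906, coefficient = 2
x_4 = 2.1667, f(x_4) = 4.694444, coefficient = 2
x_5 = 2.2708, f(x_5) = 5.156684, coefficient = 2
x_6 = 2.3750, f(x_6) = 5.640625, coefficient = 2
x_7 = 2.4792, f(x_7) = 6.146267, coefficient = 2
x_8 = 2.5833, f(x_8) = 6.673611, coefficient = 2
x_9 = 2.6875, f(x_9) = 7.222656, coefficient = 2
x_10 = 2.7917, f(x_10) = 7.793403, coefficient = 2
x_11 = 2.8958, f(x_11) = 8.385851, coefficient = 2
x_12 = 3.0000, f(x_12) = 9.000000, coefficient = 1

I ≈ (0.104167/2) × 138.543403 = 7.215802
Exact value: 7.213542
Error: 0.002261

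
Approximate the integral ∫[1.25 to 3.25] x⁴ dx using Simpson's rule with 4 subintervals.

f(x) = x⁴
a = 1.25, b = 3.25, n = 4
h = (b - a)/n = 0.500000

Simpson's rule: (h/3)[f(x₀) + 4f(x₁) + 2f(x₂) + ... + f(xₙ)]

x_0 = 1.2500, f(x_0) = 2.441406, coefficient = 1
x_1 = 1.7500, f(x_1) = 9.378906, coefficient = 4
x_2 = 2.2500, f(x_2) = 25.628906, coefficient = 2
x_3 = 2.7500, f(x_3) = 57.191406, coefficient = 4
x_4 = 3.2500, f(x_4) = 111.566406, coefficient = 1

I ≈ (0.500000/3) × 431.546875 = 71.924479
Exact value: 71.907813
Error: 0.016667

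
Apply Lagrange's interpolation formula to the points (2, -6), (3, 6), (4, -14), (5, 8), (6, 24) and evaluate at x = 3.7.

Lagrange interpolation formula:
P(x) = Σ yᵢ × Lᵢ(x)
where Lᵢ(x) = Π_{j≠i} (x - xⱼ)/(xᵢ - xⱼ)

L_0(3.7) = (3.7 - 3)/(2 - 3) × (3.7 - 4)/(2 - 4) × (3.7 - 5)/(2 - 5) × (3.7 - 6)/(2 - 6) = -0.026162
L_1(3.7) = (3.7 - 2)/(3 - 2) × (3.7 - 4)/(3 - 4) × (3.7 - 5)/(3 - 5) × (3.7 - 6)/(3 - 6) = 0.254150
L_2(3.7) = (3.7 - 2)/(4 - 2) × (3.7 - 3)/(4 - 3) × (3.7 - 5)/(4 - 5) × (3.7 - 6)/(4 - 6) = 0.889525
L_3(3.7) = (3.7 - 2)/(5 - 2) × (3.7 - 3)/(5 - 3) × (3.7 - 4)/(5 - 4) × (3.7 - 6)/(5 - 6) = -0.136850
L_4(3.7) = (3.7 - 2)/(6 - 2) × (3.7 - 3)/(6 - 3) × (3.7 - 4)/(6 - 4) × (3.7 - 5)/(6 - 5) = 0.019337

P(3.7) = (-6)×L_0(3.7) + 6×L_1(3.7) + (-14)×L_2(3.7) + 8×L_3(3.7) + 24×L_4(3.7)
P(3.7) = -11.402175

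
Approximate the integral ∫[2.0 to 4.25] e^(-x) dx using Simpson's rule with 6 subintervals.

f(x) = e^(-x)
a = 2.0, b = 4.25, n = 6
h = (b - a)/n = 0.375000

Simpson's rule: (h/3)[f(x₀) + 4f(x₁) + 2f(x₂) + ... + f(xₙ)]

x_0 = 2.0000, f(x_0) = 0.135335, coefficient = 1
x_1 = 2.3750, f(x_1) = 0.093014, coefficient = 4
x_2 = 2.7500, f(x_2) = 0.063928, coefficient = 2
x_3 = 3.1250, f(x_3) = 0.043937, coefficient = 4
x_4 = 3.5000, f(x_4) = 0.030197, coefficient = 2
x_5 = 3.8750, f(x_5) = 0.020754, coefficient = 4
x_6 = 4.2500, f(x_6) = 0.014264, coefficient = 1

I ≈ (0.375000/3) × 0.968673 = 0.121084
Exact value: 0.121071
Error: 0.000013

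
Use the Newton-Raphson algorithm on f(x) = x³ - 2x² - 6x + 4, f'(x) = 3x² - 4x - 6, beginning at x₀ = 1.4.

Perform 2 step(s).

f(x) = x³ - 2x² - 6x + 4
f'(x) = 3x² - 4x - 6
x₀ = 1.4

Newton-Raphson formula: x_{n+1} = x_n - f(x_n)/f'(x_n)

Iteration 1:
  f(1.400000) = -5.576000
  f'(1.400000) = -5.720000
  x_1 = 1.400000 - (-5.576000)/(-5.720000) = 0.425175
Iteration 2:
  f(0.425175) = 1.164264
  f'(0.425175) = -7.158378
  x_2 = 0.425175 - 1.164264/(-7.158378) = 0.587818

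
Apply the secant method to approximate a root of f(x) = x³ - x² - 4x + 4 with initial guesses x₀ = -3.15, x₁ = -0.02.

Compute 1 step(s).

f(x) = x³ - x² - 4x + 4
x₀ = -3.15, x₁ = -0.02

Secant formula: x_{n+1} = x_n - f(x_n)(x_n - x_{n-1})/(f(x_n) - f(x_{n-1}))

Iteration 1:
  f(-3.150000) = -24.578375
  f(-0.020000) = 4.079592
  x_2 = -0.020000 - 4.079592×(-0.020000 - (-3.150000))/(4.079592 - (-24.578375))
       = -0.465570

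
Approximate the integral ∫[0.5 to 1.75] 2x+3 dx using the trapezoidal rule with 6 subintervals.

f(x) = 2x+3
a = 0.5, b = 1.75, n = 6
h = (b - a)/n = 0.208333

Trapezoidal rule: (h/2)[f(x₀) + 2f(x₁) + 2f(x₂) + ... + f(xₙ)]

x_0 = 0.5000, f(x_0) = 4.000000, coefficient = 1
x_1 = 0.7083, f(x_1) = 4.416667, coefficient = 2
x_2 = 0.9167, f(x_2) = 4.833333, coefficient = 2
x_3 = 1.1250, f(x_3) = 5.250000, coefficient = 2
x_4 = 1.3333, f(x_4) = 5.666667, coefficient = 2
x_5 = 1.5417, f(x_5) = 6.083333, coefficient = 2
x_6 = 1.7500, f(x_6) = 6.500000, coefficient = 1

I ≈ (0.208333/2) × 63.000000 = 6.562500
Exact value: 6.562500
Error: 0.000000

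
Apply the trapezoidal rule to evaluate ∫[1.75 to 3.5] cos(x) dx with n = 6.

f(x) = cos(x)
a = 1.75, b = 3.5, n = 6
h = (b - a)/n = 0.291667

Trapezoidal rule: (h/2)[f(x₀) + 2f(x₁) + 2f(x₂) + ... + f(xₙ)]

x_0 = 1.7500, f(x_0) = -0.178246, coefficient = 1
x_1 = 2.0417, f(x_1) = -0.453662, coefficient = 2
x_2 = 2.3333, f(x_2) = -0.690758, coefficient = 2
x_3 = 2.6250, f(x_3) = -0.869507, coefficient = 2
x_4 = 2.9167, f(x_4) = -0.974811, coefficient = 2
x_5 = 3.2083, f(x_5) = -0.997774, coefficient = 2
x_6 = 3.5000, f(x_6) = -0.936457, coefficient = 1

I ≈ (0.291667/2) × -9.087726 = -1.325293
Exact value: -1.334769
Error: 0.009476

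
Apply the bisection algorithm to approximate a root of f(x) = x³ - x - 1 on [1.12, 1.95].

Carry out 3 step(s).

f(x) = x³ - x - 1
Initial interval: [1.12, 1.95]

Iteration 1:
  c_1 = (1.120000 + 1.950000)/2 = 1.535000
  f(c_1) = f(1.535000) = 1.081805
  f(a) × f(c) < 0, new interval: [1.120000, 1.535000]
Iteration 2:
  c_2 = (1.120000 + 1.535000)/2 = 1.327500
  f(c_2) = f(1.327500) = 0.011895
  f(a) × f(c) < 0, new interval: [1.120000, 1.327500]
Iteration 3:
  c_3 = (1.120000 + 1.327500)/2 = 1.223750
  f(c_3) = f(1.223750) = -0.391106
  f(a) × f(c) ≥ 0, new interval: [1.223750, 1.327500]

After 3 iteration(s), the approximation is c_3 = 1.223750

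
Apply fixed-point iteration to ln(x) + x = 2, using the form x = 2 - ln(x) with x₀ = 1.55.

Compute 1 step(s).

Equation: ln(x) + x = 2
Fixed-point form: x = 2 - ln(x)
x₀ = 1.55

x_1 = g(1.550000) = 1.561745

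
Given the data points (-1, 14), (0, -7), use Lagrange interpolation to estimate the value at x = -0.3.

Lagrange interpolation formula:
P(x) = Σ yᵢ × Lᵢ(x)
where Lᵢ(x) = Π_{j≠i} (x - xⱼ)/(xᵢ - xⱼ)

L_0(-0.3) = (-0.3 - 0)/(-1 - 0) = 0.300000
L_1(-0.3) = (-0.3 - (-1))/(0 - (-1)) = 0.700000

P(-0.3) = 14×L_0(-0.3) + (-7)×L_1(-0.3)
P(-0.3) = -0.700000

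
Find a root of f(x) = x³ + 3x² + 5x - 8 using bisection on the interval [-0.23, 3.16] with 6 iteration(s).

f(x) = x³ + 3x² + 5x - 8
Initial interval: [-0.23, 3.16]

Iteration 1:
  c_1 = (-0.230000 + 3.160000)/2 = 1.465000
  f(c_1) = f(1.465000) = 8.907895
  f(a) × f(c) < 0, new interval: [-0.230000, 1.465000]
Iteration 2:
  c_2 = (-0.230000 + 1.465000)/2 = 0.617500
  f(c_2) = f(0.617500) = -3.533125
  f(a) × f(c) ≥ 0, new interval: [0.617500, 1.465000]
Iteration 3:
  c_3 = (0.617500 + 1.465000)/2 = 1.041250
  f(c_3) = f(1.041250) = 1.587780
  f(a) × f(c) < 0, new interval: [0.617500, 1.041250]
Iteration 4:
  c_4 = (0.617500 + 1.041250)/2 = 0.829375
  f(c_4) = f(0.829375) = -1.219040
  f(a) × f(c) ≥ 0, new interval: [0.829375, 1.041250]
Iteration 5:
  c_5 = (0.829375 + 1.041250)/2 = 0.935312
  f(c_5) = f(0.935312) = 0.119211
  f(a) × f(c) < 0, new interval: [0.829375, 0.935312]
Iteration 6:
  c_6 = (0.829375 + 0.935312)/2 = 0.882344
  f(c_6) = f(0.882344) = -0.565758
  f(a) × f(c) ≥ 0, new interval: [0.882344, 0.935312]

After 6 iteration(s), the approximation is c_6 = 0.882344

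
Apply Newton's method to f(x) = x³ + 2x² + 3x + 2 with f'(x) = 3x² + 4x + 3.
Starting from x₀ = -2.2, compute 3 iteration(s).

f(x) = x³ + 2x² + 3x + 2
f'(x) = 3x² + 4x + 3
x₀ = -2.2

Newton-Raphson formula: x_{n+1} = x_n - f(x_n)/f'(x_n)

Iteration 1:
  f(-2.200000) = -5.568000
  f'(-2.200000) = 8.720000
  x_1 = -2.200000 - (-5.568000)/8.720000 = -1.561468
Iteration 2:
  f(-1.561468) = -1.615183
  f'(-1.561468) = 4.068674
  x_2 = -1.561468 - (-1.615183)/4.068674 = -1.164488
Iteration 3:
  f(-1.164488) = -0.360482
  f'(-1.164488) = 2.410144
  x_3 = -1.164488 - (-0.360482)/2.410144 = -1.014919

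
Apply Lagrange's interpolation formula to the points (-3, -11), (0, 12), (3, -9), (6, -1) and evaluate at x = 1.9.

Lagrange interpolation formula:
P(x) = Σ yᵢ × Lᵢ(x)
where Lᵢ(x) = Π_{j≠i} (x - xⱼ)/(xᵢ - xⱼ)

L_0(1.9) = (1.9 - 0)/(-3 - 0) × (1.9 - 3)/(-3 - 3) × (1.9 - 6)/(-3 - 6) = -0.052895
L_1(1.9) = (1.9 - (-3))/(0 - (-3)) × (1.9 - 3)/(0 - 3) × (1.9 - 6)/(0 - 6) = 0.409241
L_2(1.9) = (1.9 - (-3))/(3 - (-3)) × (1.9 - 0)/(3 - 0) × (1.9 - 6)/(3 - 6) = 0.706870
L_3(1.9) = (1.9 - (-3))/(6 - (-3)) × (1.9 - 0)/(6 - 0) × (1.9 - 3)/(6 - 3) = -0.063216

P(1.9) = (-11)×L_0(1.9) + 12×L_1(1.9) + (-9)×L_2(1.9) + (-1)×L_3(1.9)
P(1.9) = -0.805883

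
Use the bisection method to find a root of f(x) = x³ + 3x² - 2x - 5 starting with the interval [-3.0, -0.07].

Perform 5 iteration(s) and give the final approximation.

f(x) = x³ + 3x² - 2x - 5
Initial interval: [-3.0, -0.07]

Iteration 1:
  c_1 = (-3.000000 + (-0.070000))/2 = -1.535000
  f(c_1) = f(-1.535000) = 1.521870
  f(a) × f(c) ≥ 0, new interval: [-1.535000, -0.070000]
Iteration 2:
  c_2 = (-1.535000 + (-0.070000))/2 = -0.802500
  f(c_2) = f(-0.802500) = -1.979796
  f(a) × f(c) < 0, new interval: [-1.535000, -0.802500]
Iteration 3:
  c_3 = (-1.535000 + (-0.802500))/2 = -1.168750
  f(c_3) = f(-1.168750) = -0.161055
  f(a) × f(c) < 0, new interval: [-1.535000, -1.168750]
Iteration 4:
  c_4 = (-1.535000 + (-1.168750))/2 = -1.351875
  f(c_4) = f(-1.351875) = 0.715807
  f(a) × f(c) ≥ 0, new interval: [-1.351875, -1.168750]
Iteration 5:
  c_5 = (-1.351875 + (-1.168750))/2 = -1.260312
  f(c_5) = f(-1.260312) = 0.283923
  f(a) × f(c) ≥ 0, new interval: [-1.260312, -1.168750]

After 5 iteration(s), the approximation is c_5 = -1.260312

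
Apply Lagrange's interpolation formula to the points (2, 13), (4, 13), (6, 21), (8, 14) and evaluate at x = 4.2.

Lagrange interpolation formula:
P(x) = Σ yᵢ × Lᵢ(x)
where Lᵢ(x) = Π_{j≠i} (x - xⱼ)/(xᵢ - xⱼ)

L_0(4.2) = (4.2 - 4)/(2 - 4) × (4.2 - 6)/(2 - 6) × (4.2 - 8)/(2 - 8) = -0.028500
L_1(4.2) = (4.2 - 2)/(4 - 2) × (4.2 - 6)/(4 - 6) × (4.2 - 8)/(4 - 8) = 0.940500
L_2(4.2) = (4.2 - 2)/(6 - 2) × (4.2 - 4)/(6 - 4) × (4.2 - 8)/(6 - 8) = 0.104500
L_3(4.2) = (4.2 - 2)/(8 - 2) × (4.2 - 4)/(8 - 4) × (4.2 - 6)/(8 - 6) = -0.016500

P(4.2) = 13×L_0(4.2) + 13×L_1(4.2) + 21×L_2(4.2) + 14×L_3(4.2)
P(4.2) = 13.819500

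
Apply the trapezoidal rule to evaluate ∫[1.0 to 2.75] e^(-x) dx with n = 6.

f(x) = e^(-x)
a = 1.0, b = 2.75, n = 6
h = (b - a)/n = 0.291667

Trapezoidal rule: (h/2)[f(x₀) + 2f(x₁) + 2f(x₂) + ... + f(xₙ)]

x_0 = 1.0000, f(x_0) = 0.367879, coefficient = 1
x_1 = 1.2917, f(x_1) = 0.274812, coefficient = 2
x_2 = 1.5833, f(x_2) = 0.205290, coefficient = 2
x_3 = 1.8750, f(x_3) = 0.153355, coefficient = 2
x_4 = 2.1667, f(x_4) = 0.114559, coefficient = 2
x_5 = 2.4583, f(x_5) = 0.085577, coefficient = 2
x_6 = 2.7500, f(x_6) = 0.063928, coefficient = 1

I ≈ (0.291667/2) × 2.098994 = 0.306103
Exact value: 0.303952
Error: 0.002152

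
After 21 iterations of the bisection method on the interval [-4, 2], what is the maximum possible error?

Bisection error bound: |error| ≤ (b-a)/2^n
|error| ≤ (2 - (-4))/2^21 = 6/2^21
|error| ≤ 0.0000028610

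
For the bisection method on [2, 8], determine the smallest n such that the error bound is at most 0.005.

We need (b-a)/2^n ≤ 0.005
(8 - 2)/2^n ≤ 0.005
6/2^n ≤ 0.005
2^n ≥ 1200
n ≥ log₂(1200) = 10.23
n ≥ 11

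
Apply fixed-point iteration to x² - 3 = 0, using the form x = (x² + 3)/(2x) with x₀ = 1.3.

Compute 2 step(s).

Equation: x² - 3 = 0
Fixed-point form: x = (x² + 3)/(2x)
x₀ = 1.3

x_1 = g(1.300000) = 1.803846
x_2 = g(1.803846) = 1.733480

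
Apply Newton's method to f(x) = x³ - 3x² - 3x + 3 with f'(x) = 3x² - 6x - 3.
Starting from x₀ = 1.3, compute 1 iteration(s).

f(x) = x³ - 3x² - 3x + 3
f'(x) = 3x² - 6x - 3
x₀ = 1.3

Newton-Raphson formula: x_{n+1} = x_n - f(x_n)/f'(x_n)

Iteration 1:
  f(1.300000) = -3.773000
  f'(1.300000) = -5.730000
  x_1 = 1.300000 - (-3.773000)/(-5.730000) = 0.641536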